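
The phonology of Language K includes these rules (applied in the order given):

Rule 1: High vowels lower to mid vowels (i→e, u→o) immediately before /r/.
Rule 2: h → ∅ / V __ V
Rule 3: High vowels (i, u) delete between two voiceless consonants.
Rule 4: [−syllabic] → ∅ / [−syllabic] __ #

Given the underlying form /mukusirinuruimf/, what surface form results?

Rule 1 (pre-rhotic lowering): /i/ is a high vowel immediately before /r/, so it lowers to [e]. /u/ is a high vowel immediately before /r/, so it lowers to [o]. /mukusirinuruimf/ → mukuserinoruimf.
Rule 2 (intervocalic h-deletion): no segment meets the environment; /mukuserinoruimf/ is unchanged.
Rule 3 (high vowel syncope): /u/ is a high vowel flanked by voiceless consonants /k/ and /s/, so it deletes. /mukuserinoruimf/ → mukserinoruimf.
Rule 4 (final cluster simplification): /f/ is the second consonant of a word-final cluster /mf/, so it deletes. /mukserinoruimf/ → mukserinoruim.

mukserinoruim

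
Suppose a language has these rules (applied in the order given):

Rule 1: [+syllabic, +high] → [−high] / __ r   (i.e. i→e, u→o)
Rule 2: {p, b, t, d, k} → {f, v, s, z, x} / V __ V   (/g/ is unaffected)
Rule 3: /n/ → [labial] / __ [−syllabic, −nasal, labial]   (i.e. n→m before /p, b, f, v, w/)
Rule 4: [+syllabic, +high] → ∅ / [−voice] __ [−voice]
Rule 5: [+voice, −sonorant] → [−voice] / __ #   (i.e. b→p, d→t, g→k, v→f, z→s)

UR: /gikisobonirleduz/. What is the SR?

Rule 1 (pre-rhotic lowering): /i/ is a high vowel immediately before /r/, so it lowers to [e]. /gikisobonirleduz/ → gikisobonerleduz.
Rule 2 (intervocalic spirantization): /k/ is a stop between vowels /i/ and /i/, so it spirantizes to the fricative [x]. /b/ is a stop between vowels /o/ and /o/, so it spirantizes to the fricative [v]. /d/ is a stop between vowels /e/ and /u/, so it spirantizes to the fricative [z]. /gikisobonerleduz/ → gixisovonerlezuz.
Rule 3 (nasal place assimilation): no segment meets the environment; /gixisovonerlezuz/ is unchanged.
Rule 4 (high vowel syncope): /i/ is a high vowel flanked by voiceless consonants /x/ and /s/, so it deletes. /gixisovonerlezuz/ → gixsovonerlezuz.
Rule 5 (final devoicing): /z/ is a voiced obstruent in word-final position, so it devoices to [s]. /gixsovonerlezuz/ → gixsovonerlezus.

gixsovonerlezus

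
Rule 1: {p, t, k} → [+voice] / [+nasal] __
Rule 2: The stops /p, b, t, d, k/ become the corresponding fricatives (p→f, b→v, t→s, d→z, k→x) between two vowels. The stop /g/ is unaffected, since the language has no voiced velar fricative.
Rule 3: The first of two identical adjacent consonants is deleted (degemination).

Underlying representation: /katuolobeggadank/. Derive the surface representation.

Rule 1 (post-nasal voicing): /k/ is a voiceless stop immediately after the nasal /n/, so it voices to [g]. /katuolobeggadank/ → katuolobeggadang.
Rule 2 (intervocalic spirantization): /t/ is a stop between vowels /a/ and /u/, so it spirantizes to the fricative [s]. /b/ is a stop between vowels /o/ and /e/, so it spirantizes to the fricative [v]. /d/ is a stop between vowels /a/ and /a/, so it spirantizes to the fricative [z]. /katuolobeggadang/ → kasuoloveggazang.
Rule 3 (degemination): /gg/ is a geminate; the first /g/ deletes. /kasuoloveggazang/ → kasuolovegazang.

kasuolovegazang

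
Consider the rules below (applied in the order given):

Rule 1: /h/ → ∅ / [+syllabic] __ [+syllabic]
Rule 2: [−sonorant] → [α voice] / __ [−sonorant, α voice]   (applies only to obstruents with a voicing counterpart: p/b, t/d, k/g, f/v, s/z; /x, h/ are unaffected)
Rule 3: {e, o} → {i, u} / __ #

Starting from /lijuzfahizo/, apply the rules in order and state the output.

Rule 1 (intervocalic h-deletion): /h/ occurs between vowels /a/ and /i/, so it deletes. /lijuzfahizo/ → lijuzfaizo.
Rule 2 (regressive voicing assimilation): /z/ precedes the voiceless obstruent /f/, so it devoices to [s] by assimilation. /lijuzfaizo/ → lijusfaizo.
Rule 3 (final vowel raising): /o/ is a mid vowel in word-final position, so it raises to [u]. /lijusfaizo/ → lijusfaizu.

lijusfaizu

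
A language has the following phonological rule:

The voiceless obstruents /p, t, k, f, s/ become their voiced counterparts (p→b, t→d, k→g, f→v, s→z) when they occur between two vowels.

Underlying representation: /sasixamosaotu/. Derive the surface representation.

/s/ is a voiceless obstruent between vowels /a/ and /i/, so it voices to [z].
/s/ is a voiceless obstruent between vowels /o/ and /a/, so it voices to [z].
/t/ is a voiceless obstruent between vowels /o/ and /u/, so it voices to [d].
Surface form: [sazixamozaodu].

sazixamozaodu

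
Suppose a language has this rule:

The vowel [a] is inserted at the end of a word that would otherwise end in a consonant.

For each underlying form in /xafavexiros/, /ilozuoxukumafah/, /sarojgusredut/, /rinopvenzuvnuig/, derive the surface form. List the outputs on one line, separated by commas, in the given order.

xafavexirosa, ilozuoxukumafaha, sarojgusreduta, rinopvenzuvnuiga

/xafavexiros/: the form ends in the consonant /s/, so [a] is inserted word-finally. → [xafavexirosa].
/ilozuoxukumafah/: the form ends in the consonant /h/, so [a] is inserted word-finally. → [ilozuoxukumafaha].
/sarojgusredut/: the form ends in the consonant /t/, so [a] is inserted word-finally. → [sarojgusreduta].
/rinopvenzuvnuig/: the form ends in the consonant /g/, so [a] is inserted word-finally. → [rinopvenzuvnuiga].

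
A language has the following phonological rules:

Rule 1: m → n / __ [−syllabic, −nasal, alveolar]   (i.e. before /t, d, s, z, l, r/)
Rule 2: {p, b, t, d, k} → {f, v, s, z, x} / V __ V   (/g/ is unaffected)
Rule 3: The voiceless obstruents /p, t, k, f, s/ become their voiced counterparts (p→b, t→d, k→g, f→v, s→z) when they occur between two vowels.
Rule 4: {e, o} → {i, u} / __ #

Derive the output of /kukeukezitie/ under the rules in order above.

kuxeuxezizii

Rule 1 (nasal place assimilation): no segment meets the environment; /kukeukezitie/ is unchanged.
Rule 2 (intervocalic spirantization): /k/ is a stop between vowels /u/ and /e/, so it spirantizes to the fricative [x]. /k/ is a stop between vowels /u/ and /e/, so it spirantizes to the fricative [x]. /t/ is a stop between vowels /i/ and /i/, so it spirantizes to the fricative [s]. /kukeukezitie/ → kuxeuxezisie.
Rule 3 (intervocalic voicing): /s/ is a voiceless obstruent between vowels /i/ and /i/, so it voices to [z]. /kuxeuxezisie/ → kuxeuxezizie.
Rule 4 (final vowel raising): /e/ is a mid vowel in word-final position, so it raises to [i]. /kuxeuxezizie/ → kuxeuxezizii.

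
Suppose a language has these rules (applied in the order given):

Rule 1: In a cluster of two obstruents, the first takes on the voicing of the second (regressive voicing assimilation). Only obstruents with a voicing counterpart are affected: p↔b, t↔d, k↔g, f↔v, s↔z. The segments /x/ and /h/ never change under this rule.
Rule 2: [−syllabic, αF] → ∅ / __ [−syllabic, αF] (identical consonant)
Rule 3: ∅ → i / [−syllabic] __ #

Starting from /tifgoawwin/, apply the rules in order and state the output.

Rule 1 (regressive voicing assimilation): /f/ precedes the voiced obstruent /g/, so it voices to [v] by assimilation. /tifgoawwin/ → tivgoawwin.
Rule 2 (degemination): /ww/ is a geminate; the first /w/ deletes. /tivgoawwin/ → tivgoawin.
Rule 3 (final i-epenthesis): the form ends in the consonant /n/, so [i] is inserted word-finally. /tivgoawin/ → tivgoawini.

tivgoawini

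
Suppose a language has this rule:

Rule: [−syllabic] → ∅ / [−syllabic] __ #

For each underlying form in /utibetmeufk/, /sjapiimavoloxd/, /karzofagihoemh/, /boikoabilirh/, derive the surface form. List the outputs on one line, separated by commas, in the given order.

utibetmeuf, sjapiimavolox, karzofagihoem, boikoabilir

/utibetmeufk/: /k/ is the second consonant of a word-final cluster /fk/, so it deletes. → [utibetmeuf].
/sjapiimavoloxd/: /d/ is the second consonant of a word-final cluster /xd/, so it deletes. → [sjapiimavolox].
/karzofagihoemh/: /h/ is the second consonant of a word-final cluster /mh/, so it deletes. → [karzofagihoem].
/boikoabilirh/: /h/ is the second consonant of a word-final cluster /rh/, so it deletes. → [boikoabilir].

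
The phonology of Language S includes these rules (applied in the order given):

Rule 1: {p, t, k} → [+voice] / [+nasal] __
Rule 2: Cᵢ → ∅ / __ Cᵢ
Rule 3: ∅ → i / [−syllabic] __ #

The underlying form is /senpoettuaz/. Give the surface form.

Rule 1 (post-nasal voicing): /p/ is a voiceless stop immediately after the nasal /n/, so it voices to [b]. /senpoettuaz/ → senboettuaz.
Rule 2 (degemination): /tt/ is a geminate; the first /t/ deletes. /senboettuaz/ → senboetuaz.
Rule 3 (final i-epenthesis): the form ends in the consonant /z/, so [i] is inserted word-finally. /senboetuaz/ → senboetuazi.

senboetuazi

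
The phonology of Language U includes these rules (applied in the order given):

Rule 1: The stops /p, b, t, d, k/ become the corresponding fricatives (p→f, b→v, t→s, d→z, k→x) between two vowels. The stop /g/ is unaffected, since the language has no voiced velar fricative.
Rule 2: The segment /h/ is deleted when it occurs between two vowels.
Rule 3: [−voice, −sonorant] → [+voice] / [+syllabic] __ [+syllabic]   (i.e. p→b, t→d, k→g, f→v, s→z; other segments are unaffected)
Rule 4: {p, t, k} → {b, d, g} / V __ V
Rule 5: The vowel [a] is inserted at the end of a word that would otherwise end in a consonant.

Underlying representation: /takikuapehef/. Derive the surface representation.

Rule 1 (intervocalic spirantization): /k/ is a stop between vowels /a/ and /i/, so it spirantizes to the fricative [x]. /k/ is a stop between vowels /i/ and /u/, so it spirantizes to the fricative [x]. /p/ is a stop between vowels /a/ and /e/, so it spirantizes to the fricative [f]. /takikuapehef/ → taxixuafehef.
Rule 2 (intervocalic h-deletion): /h/ occurs between vowels /e/ and /e/, so it deletes. /taxixuafehef/ → taxixuafeef.
Rule 3 (intervocalic voicing): /f/ is a voiceless obstruent between vowels /a/ and /e/, so it voices to [v]. /taxixuafeef/ → taxixuaveef.
Rule 4 (intervocalic voicing): no segment meets the environment; /taxixuaveef/ is unchanged.
Rule 5 (final a-epenthesis): the form ends in the consonant /f/, so [a] is inserted word-finally. /taxixuaveef/ → taxixuaveefa.

taxixuaveefa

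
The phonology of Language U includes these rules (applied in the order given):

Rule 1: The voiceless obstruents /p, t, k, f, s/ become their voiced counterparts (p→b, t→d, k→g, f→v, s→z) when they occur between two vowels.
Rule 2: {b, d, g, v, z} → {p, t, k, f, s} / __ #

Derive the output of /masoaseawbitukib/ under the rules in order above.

mazoazeawbidugip

Rule 1 (intervocalic voicing): /s/ is a voiceless obstruent between vowels /a/ and /o/, so it voices to [z]. /s/ is a voiceless obstruent between vowels /a/ and /e/, so it voices to [z]. /t/ is a voiceless obstruent between vowels /i/ and /u/, so it voices to [d]. /k/ is a voiceless obstruent between vowels /u/ and /i/, so it voices to [g]. /masoaseawbitukib/ → mazoazeawbidugib.
Rule 2 (final devoicing): /b/ is a voiced obstruent in word-final position, so it devoices to [p]. /mazoazeawbidugib/ → mazoazeawbidugip.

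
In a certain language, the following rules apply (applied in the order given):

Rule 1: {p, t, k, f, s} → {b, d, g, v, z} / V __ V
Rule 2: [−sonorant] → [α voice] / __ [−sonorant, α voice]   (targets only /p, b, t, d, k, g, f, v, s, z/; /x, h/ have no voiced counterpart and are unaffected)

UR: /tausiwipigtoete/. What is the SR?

Rule 1 (intervocalic voicing): /s/ is a voiceless obstruent between vowels /u/ and /i/, so it voices to [z]. /p/ is a voiceless obstruent between vowels /i/ and /i/, so it voices to [b]. /t/ is a voiceless obstruent between vowels /e/ and /e/, so it voices to [d]. /tausiwipigtoete/ → tauziwibigtoede.
Rule 2 (regressive voicing assimilation): /g/ precedes the voiceless obstruent /t/, so it devoices to [k] by assimilation. /tauziwibigtoede/ → tauziwibiktoede.

tauziwibiktoede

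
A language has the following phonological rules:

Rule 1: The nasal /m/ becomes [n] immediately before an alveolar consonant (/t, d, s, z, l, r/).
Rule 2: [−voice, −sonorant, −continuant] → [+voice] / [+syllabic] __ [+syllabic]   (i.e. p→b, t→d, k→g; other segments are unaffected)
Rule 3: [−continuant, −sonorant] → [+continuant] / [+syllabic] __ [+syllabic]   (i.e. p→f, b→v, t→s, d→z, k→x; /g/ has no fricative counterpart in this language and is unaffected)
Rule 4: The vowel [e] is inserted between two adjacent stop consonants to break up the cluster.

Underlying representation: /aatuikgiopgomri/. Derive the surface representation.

Rule 1 (nasal place assimilation): /m/ precedes the alveolar consonant /r/, so it assimilates in place to [n]. /aatuikgiopgomri/ → aatuikgiopgonri.
Rule 2 (intervocalic voicing): /t/ is a voiceless stop between vowels /a/ and /u/, so it voices to [d]. /aatuikgiopgonri/ → aaduikgiopgonri.
Rule 3 (intervocalic spirantization): /d/ is a stop between vowels /a/ and /u/, so it spirantizes to the fricative [z]. /aaduikgiopgonri/ → aazuikgiopgonri.
Rule 4 (stop-cluster e-epenthesis): /k/ and /g/ form a stop–stop cluster, so [e] is inserted between them. /p/ and /g/ form a stop–stop cluster, so [e] is inserted between them. /aazuikgiopgonri/ → aazuikegiopegonri.

aazuikegiopegonri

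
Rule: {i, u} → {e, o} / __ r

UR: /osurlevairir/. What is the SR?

/u/ is a high vowel immediately before /r/, so it lowers to [o].
/i/ is a high vowel immediately before /r/, so it lowers to [e].
/i/ is a high vowel immediately before /r/, so it lowers to [e].
Surface form: [osorlevaerer].

osorlevaerer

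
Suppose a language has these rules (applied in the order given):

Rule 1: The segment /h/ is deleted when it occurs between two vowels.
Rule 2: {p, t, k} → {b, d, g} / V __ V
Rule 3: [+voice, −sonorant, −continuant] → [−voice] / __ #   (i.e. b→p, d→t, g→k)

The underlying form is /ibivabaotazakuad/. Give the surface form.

ibivabaodazaguat

Rule 1 (intervocalic h-deletion): no segment meets the environment; /ibivabaotazakuad/ is unchanged.
Rule 2 (intervocalic voicing): /t/ is a voiceless stop between vowels /o/ and /a/, so it voices to [d]. /k/ is a voiceless stop between vowels /a/ and /u/, so it voices to [g]. /ibivabaotazakuad/ → ibivabaodazaguad.
Rule 3 (final devoicing): /d/ is a voiced stop in word-final position, so it devoices to [t]. /ibivabaodazaguad/ → ibivabaodazaguat.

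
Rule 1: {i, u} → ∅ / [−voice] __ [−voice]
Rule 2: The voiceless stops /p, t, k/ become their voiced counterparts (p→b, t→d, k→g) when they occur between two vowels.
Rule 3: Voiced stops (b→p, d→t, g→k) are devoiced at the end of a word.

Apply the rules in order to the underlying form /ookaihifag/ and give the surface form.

oogaihfak

Rule 1 (high vowel syncope): /i/ is a high vowel flanked by voiceless consonants /h/ and /f/, so it deletes. /ookaihifag/ → ookaihfag.
Rule 2 (intervocalic voicing): /k/ is a voiceless stop between vowels /o/ and /a/, so it voices to [g]. /ookaihfag/ → oogaihfag.
Rule 3 (final devoicing): /g/ is a voiced stop in word-final position, so it devoices to [k]. /oogaihfag/ → oogaihfak.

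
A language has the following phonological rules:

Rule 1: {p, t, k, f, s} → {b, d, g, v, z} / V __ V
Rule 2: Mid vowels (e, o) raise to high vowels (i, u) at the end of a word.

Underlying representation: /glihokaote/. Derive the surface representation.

Rule 1 (intervocalic voicing): /k/ is a voiceless obstruent between vowels /o/ and /a/, so it voices to [g]. /t/ is a voiceless obstruent between vowels /o/ and /e/, so it voices to [d]. /glihokaote/ → glihogaode.
Rule 2 (final vowel raising): /e/ is a mid vowel in word-final position, so it raises to [i]. /glihogaode/ → glihogaodi.

glihogaodi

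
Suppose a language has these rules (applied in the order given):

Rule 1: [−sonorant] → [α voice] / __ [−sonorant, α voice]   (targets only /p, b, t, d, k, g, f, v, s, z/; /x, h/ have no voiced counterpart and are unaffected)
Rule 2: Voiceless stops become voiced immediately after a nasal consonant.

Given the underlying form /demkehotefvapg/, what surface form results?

Rule 1 (regressive voicing assimilation): /f/ precedes the voiced obstruent /v/, so it voices to [v] by assimilation. /p/ precedes the voiced obstruent /g/, so it voices to [b] by assimilation. /demkehotefvapg/ → demkehotevvabg.
Rule 2 (post-nasal voicing): /k/ is a voiceless stop immediately after the nasal /m/, so it voices to [g]. /demkehotevvabg/ → demgehotevvabg.

demgehotevvabg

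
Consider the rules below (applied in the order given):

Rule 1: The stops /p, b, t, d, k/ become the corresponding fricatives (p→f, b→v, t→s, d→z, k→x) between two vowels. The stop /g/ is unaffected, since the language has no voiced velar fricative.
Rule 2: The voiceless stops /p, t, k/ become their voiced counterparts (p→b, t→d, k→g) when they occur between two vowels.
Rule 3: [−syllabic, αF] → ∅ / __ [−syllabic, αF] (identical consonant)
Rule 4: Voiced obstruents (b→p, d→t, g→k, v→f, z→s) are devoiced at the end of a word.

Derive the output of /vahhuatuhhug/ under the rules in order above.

vahuasuhuk

Rule 1 (intervocalic spirantization): /t/ is a stop between vowels /a/ and /u/, so it spirantizes to the fricative [s]. /vahhuatuhhug/ → vahhuasuhhug.
Rule 2 (intervocalic voicing): no segment meets the environment; /vahhuasuhhug/ is unchanged.
Rule 3 (degemination): /hh/ is a geminate; the first /h/ deletes. /hh/ is a geminate; the first /h/ deletes. /vahhuasuhhug/ → vahuasuhug.
Rule 4 (final devoicing): /g/ is a voiced obstruent in word-final position, so it devoices to [k]. /vahuasuhug/ → vahuasuhuk.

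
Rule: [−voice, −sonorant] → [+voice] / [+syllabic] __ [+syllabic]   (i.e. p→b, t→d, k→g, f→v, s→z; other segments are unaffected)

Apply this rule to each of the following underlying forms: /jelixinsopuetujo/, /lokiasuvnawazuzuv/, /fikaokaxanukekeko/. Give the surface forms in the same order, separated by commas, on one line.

jelixinsobuedujo, logiazuvnawazuzuv, figaogaxanugegego

/jelixinsopuetujo/: /p/ is a voiceless obstruent between vowels /o/ and /u/, so it voices to [b]. /t/ is a voiceless obstruent between vowels /e/ and /u/, so it voices to [d]. → [jelixinsobuedujo].
/lokiasuvnawazuzuv/: /k/ is a voiceless obstruent between vowels /o/ and /i/, so it voices to [g]. /s/ is a voiceless obstruent between vowels /a/ and /u/, so it voices to [z]. → [logiazuvnawazuzuv].
/fikaokaxanukekeko/: /k/ is a voiceless obstruent between vowels /i/ and /a/, so it voices to [g]. /k/ is a voiceless obstruent between vowels /o/ and /a/, so it voices to [g]. /k/ is a voiceless obstruent between vowels /u/ and /e/, so it voices to [g]. /k/ is a voiceless obstruent between vowels /e/ and /e/, so it voices to [g]. /k/ is a voiceless obstruent between vowels /e/ and /o/, so it voices to [g]. → [figaogaxanugegego].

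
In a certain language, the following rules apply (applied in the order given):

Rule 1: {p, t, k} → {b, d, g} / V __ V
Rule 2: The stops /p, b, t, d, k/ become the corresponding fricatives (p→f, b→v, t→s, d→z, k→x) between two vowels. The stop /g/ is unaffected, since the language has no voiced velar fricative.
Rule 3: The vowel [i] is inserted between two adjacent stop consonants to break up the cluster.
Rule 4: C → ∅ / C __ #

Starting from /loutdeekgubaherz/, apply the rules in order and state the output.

Rule 1 (intervocalic voicing): no segment meets the environment; /loutdeekgubaherz/ is unchanged.
Rule 2 (intervocalic spirantization): /b/ is a stop between vowels /u/ and /a/, so it spirantizes to the fricative [v]. /loutdeekgubaherz/ → loutdeekguvaherz.
Rule 3 (stop-cluster i-epenthesis): /t/ and /d/ form a stop–stop cluster, so [i] is inserted between them. /k/ and /g/ form a stop–stop cluster, so [i] is inserted between them. /loutdeekguvaherz/ → loutideekiguvaherz.
Rule 4 (final cluster simplification): /z/ is the second consonant of a word-final cluster /rz/, so it deletes. /loutideekiguvaherz/ → loutideekiguvaher.

loutideekiguvaher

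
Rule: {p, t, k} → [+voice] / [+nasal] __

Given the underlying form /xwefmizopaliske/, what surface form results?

No segment of /xwefmizopaliske/ meets the structural description of the rule, so the form surfaces unchanged.

xwefmizopaliske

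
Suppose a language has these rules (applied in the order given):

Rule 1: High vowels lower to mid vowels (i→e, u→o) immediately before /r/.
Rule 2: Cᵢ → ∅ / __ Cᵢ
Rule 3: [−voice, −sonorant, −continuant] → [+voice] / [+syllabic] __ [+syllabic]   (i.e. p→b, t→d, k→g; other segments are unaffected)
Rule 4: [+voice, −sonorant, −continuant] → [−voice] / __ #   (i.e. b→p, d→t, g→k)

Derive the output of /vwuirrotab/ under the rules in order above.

Rule 1 (pre-rhotic lowering): /i/ is a high vowel immediately before /r/, so it lowers to [e]. /vwuirrotab/ → vwuerrotab.
Rule 2 (degemination): /rr/ is a geminate; the first /r/ deletes. /vwuerrotab/ → vwuerotab.
Rule 3 (intervocalic voicing): /t/ is a voiceless stop between vowels /o/ and /a/, so it voices to [d]. /vwuerotab/ → vwuerodab.
Rule 4 (final devoicing): /b/ is a voiced stop in word-final position, so it devoices to [p]. /vwuerodab/ → vwuerodap.

vwuerodap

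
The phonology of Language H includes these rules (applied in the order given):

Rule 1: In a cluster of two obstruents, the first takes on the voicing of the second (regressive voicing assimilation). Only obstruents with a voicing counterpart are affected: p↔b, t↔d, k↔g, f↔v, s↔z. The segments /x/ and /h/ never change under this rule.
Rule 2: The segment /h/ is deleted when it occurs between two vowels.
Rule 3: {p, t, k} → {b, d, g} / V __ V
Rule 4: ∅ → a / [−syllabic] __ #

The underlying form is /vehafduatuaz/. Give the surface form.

veavduaduaza

Rule 1 (regressive voicing assimilation): /f/ precedes the voiced obstruent /d/, so it voices to [v] by assimilation. /vehafduatuaz/ → vehavduatuaz.
Rule 2 (intervocalic h-deletion): /h/ occurs between vowels /e/ and /a/, so it deletes. /vehavduatuaz/ → veavduatuaz.
Rule 3 (intervocalic voicing): /t/ is a voiceless stop between vowels /a/ and /u/, so it voices to [d]. /veavduatuaz/ → veavduaduaz.
Rule 4 (final a-epenthesis): the form ends in the consonant /z/, so [a] is inserted word-finally. /veavduaduaz/ → veavduaduaza.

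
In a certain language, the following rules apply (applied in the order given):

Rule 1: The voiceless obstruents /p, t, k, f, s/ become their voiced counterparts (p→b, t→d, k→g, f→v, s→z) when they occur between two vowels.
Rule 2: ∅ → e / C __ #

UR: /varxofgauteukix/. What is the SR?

Rule 1 (intervocalic voicing): /t/ is a voiceless obstruent between vowels /u/ and /e/, so it voices to [d]. /k/ is a voiceless obstruent between vowels /u/ and /i/, so it voices to [g]. /varxofgauteukix/ → varxofgaudeugix.
Rule 2 (final e-epenthesis): the form ends in the consonant /x/, so [e] is inserted word-finally. /varxofgaudeugix/ → varxofgaudeugixe.

varxofgaudeugixe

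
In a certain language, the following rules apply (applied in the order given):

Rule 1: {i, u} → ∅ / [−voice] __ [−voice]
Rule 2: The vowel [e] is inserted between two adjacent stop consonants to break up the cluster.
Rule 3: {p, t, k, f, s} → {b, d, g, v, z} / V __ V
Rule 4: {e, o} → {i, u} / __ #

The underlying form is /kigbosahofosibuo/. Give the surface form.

Rule 1 (high vowel syncope): no segment meets the environment; /kigbosahofosibuo/ is unchanged.
Rule 2 (stop-cluster e-epenthesis): /g/ and /b/ form a stop–stop cluster, so [e] is inserted between them. /kigbosahofosibuo/ → kigebosahofosibuo.
Rule 3 (intervocalic voicing): /s/ is a voiceless obstruent between vowels /o/ and /a/, so it voices to [z]. /f/ is a voiceless obstruent between vowels /o/ and /o/, so it voices to [v]. /s/ is a voiceless obstruent between vowels /o/ and /i/, so it voices to [z]. /kigebosahofosibuo/ → kigebozahovozibuo.
Rule 4 (final vowel raising): /o/ is a mid vowel in word-final position, so it raises to [u]. /kigebozahovozibuo/ → kigebozahovozibuu.

kigebozahovozibuu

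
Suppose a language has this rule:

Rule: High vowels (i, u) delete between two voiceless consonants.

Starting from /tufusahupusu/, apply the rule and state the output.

/u/ is a high vowel flanked by voiceless consonants /t/ and /f/, so it deletes.
/u/ is a high vowel flanked by voiceless consonants /f/ and /s/, so it deletes.
/u/ is a high vowel flanked by voiceless consonants /h/ and /p/, so it deletes.
/u/ is a high vowel flanked by voiceless consonants /p/ and /s/, so it deletes.
Surface form: [tfsahpsu].

tfsahpsu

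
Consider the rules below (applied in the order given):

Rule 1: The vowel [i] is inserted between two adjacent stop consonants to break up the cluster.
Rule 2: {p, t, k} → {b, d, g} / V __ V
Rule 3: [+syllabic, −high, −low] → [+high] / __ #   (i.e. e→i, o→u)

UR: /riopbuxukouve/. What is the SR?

riobibuxugouvi

Rule 1 (stop-cluster i-epenthesis): /p/ and /b/ form a stop–stop cluster, so [i] is inserted between them. /riopbuxukouve/ → riopibuxukouve.
Rule 2 (intervocalic voicing): /p/ is a voiceless stop between vowels /o/ and /i/, so it voices to [b]. /k/ is a voiceless stop between vowels /u/ and /o/, so it voices to [g]. /riopibuxukouve/ → riobibuxugouve.
Rule 3 (final vowel raising): /e/ is a mid vowel in word-final position, so it raises to [i]. /riobibuxugouve/ → riobibuxugouvi.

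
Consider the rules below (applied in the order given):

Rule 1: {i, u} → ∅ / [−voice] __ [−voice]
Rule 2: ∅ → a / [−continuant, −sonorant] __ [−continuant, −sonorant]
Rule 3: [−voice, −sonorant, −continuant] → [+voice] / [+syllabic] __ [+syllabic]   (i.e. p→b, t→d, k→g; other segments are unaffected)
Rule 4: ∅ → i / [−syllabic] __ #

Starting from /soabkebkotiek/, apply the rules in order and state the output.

soabagebagodieki

Rule 1 (high vowel syncope): no segment meets the environment; /soabkebkotiek/ is unchanged.
Rule 2 (stop-cluster a-epenthesis): /b/ and /k/ form a stop–stop cluster, so [a] is inserted between them. /b/ and /k/ form a stop–stop cluster, so [a] is inserted between them. /soabkebkotiek/ → soabakebakotiek.
Rule 3 (intervocalic voicing): /k/ is a voiceless stop between vowels /a/ and /e/, so it voices to [g]. /k/ is a voiceless stop between vowels /a/ and /o/, so it voices to [g]. /t/ is a voiceless stop between vowels /o/ and /i/, so it voices to [d]. /soabakebakotiek/ → soabagebagodiek.
Rule 4 (final i-epenthesis): the form ends in the consonant /k/, so [i] is inserted word-finally. /soabagebagodiek/ → soabagebagodieki.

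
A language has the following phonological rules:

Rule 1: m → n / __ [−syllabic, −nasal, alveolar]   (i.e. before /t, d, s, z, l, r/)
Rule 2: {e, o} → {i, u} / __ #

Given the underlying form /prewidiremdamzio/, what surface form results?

Rule 1 (nasal place assimilation): /m/ precedes the alveolar consonant /d/, so it assimilates in place to [n]. /m/ precedes the alveolar consonant /z/, so it assimilates in place to [n]. /prewidiremdamzio/ → prewidirendanzio.
Rule 2 (final vowel raising): /o/ is a mid vowel in word-final position, so it raises to [u]. /prewidirendanzio/ → prewidirendanziu.

prewidirendanziu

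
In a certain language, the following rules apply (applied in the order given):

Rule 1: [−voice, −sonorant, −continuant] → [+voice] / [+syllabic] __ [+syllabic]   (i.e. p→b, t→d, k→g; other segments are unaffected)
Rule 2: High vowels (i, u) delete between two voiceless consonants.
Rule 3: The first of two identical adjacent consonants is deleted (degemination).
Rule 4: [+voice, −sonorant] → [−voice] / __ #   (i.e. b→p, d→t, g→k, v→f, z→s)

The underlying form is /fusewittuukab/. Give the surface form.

fsewituugap

Rule 1 (intervocalic voicing): /k/ is a voiceless stop between vowels /u/ and /a/, so it voices to [g]. /fusewittuukab/ → fusewittuugab.
Rule 2 (high vowel syncope): /u/ is a high vowel flanked by voiceless consonants /f/ and /s/, so it deletes. /fusewittuugab/ → fsewittuugab.
Rule 3 (degemination): /tt/ is a geminate; the first /t/ deletes. /fsewittuugab/ → fsewituugab.
Rule 4 (final devoicing): /b/ is a voiced obstruent in word-final position, so it devoices to [p]. /fsewituugab/ → fsewituugap.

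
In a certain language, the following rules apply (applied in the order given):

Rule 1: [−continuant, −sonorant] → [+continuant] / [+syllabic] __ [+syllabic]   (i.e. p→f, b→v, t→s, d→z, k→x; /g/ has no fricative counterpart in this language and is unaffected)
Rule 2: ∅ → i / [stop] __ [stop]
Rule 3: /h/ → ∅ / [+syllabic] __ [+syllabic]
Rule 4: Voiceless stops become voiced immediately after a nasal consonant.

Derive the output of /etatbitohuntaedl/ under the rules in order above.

esatibisoundaedl

Rule 1 (intervocalic spirantization): /t/ is a stop between vowels /e/ and /a/, so it spirantizes to the fricative [s]. /t/ is a stop between vowels /i/ and /o/, so it spirantizes to the fricative [s]. /etatbitohuntaedl/ → esatbisohuntaedl.
Rule 2 (stop-cluster i-epenthesis): /t/ and /b/ form a stop–stop cluster, so [i] is inserted between them. /esatbisohuntaedl/ → esatibisohuntaedl.
Rule 3 (intervocalic h-deletion): /h/ occurs between vowels /o/ and /u/, so it deletes. /esatibisohuntaedl/ → esatibisountaedl.
Rule 4 (post-nasal voicing): /t/ is a voiceless stop immediately after the nasal /n/, so it voices to [d]. /esatibisountaedl/ → esatibisoundaedl.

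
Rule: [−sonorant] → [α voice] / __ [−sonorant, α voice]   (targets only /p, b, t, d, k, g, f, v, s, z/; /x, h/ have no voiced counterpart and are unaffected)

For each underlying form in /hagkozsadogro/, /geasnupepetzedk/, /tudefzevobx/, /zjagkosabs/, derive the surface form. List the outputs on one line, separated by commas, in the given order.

hakkossadogro, geasnupepedzetk, tudevzevopx, zjakkosaps

/hagkozsadogro/: /g/ precedes the voiceless obstruent /k/, so it devoices to [k] by assimilation. /z/ precedes the voiceless obstruent /s/, so it devoices to [s] by assimilation. → [hakkossadogro].
/geasnupepetzedk/: /t/ precedes the voiced obstruent /z/, so it voices to [d] by assimilation. /d/ precedes the voiceless obstruent /k/, so it devoices to [t] by assimilation. → [geasnupepedzetk].
/tudefzevobx/: /f/ precedes the voiced obstruent /z/, so it voices to [v] by assimilation. /b/ precedes the voiceless obstruent /x/, so it devoices to [p] by assimilation. → [tudevzevopx].
/zjagkosabs/: /g/ precedes the voiceless obstruent /k/, so it devoices to [k] by assimilation. /b/ precedes the voiceless obstruent /s/, so it devoices to [p] by assimilation. → [zjakkosaps].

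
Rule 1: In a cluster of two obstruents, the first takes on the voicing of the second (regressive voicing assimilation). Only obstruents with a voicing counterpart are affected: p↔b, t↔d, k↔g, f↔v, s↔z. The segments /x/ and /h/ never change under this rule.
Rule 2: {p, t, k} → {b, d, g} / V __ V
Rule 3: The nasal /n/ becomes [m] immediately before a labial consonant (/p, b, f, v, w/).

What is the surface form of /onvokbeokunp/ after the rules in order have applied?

omvogbeogump

Rule 1 (regressive voicing assimilation): /k/ precedes the voiced obstruent /b/, so it voices to [g] by assimilation. /onvokbeokunp/ → onvogbeokunp.
Rule 2 (intervocalic voicing): /k/ is a voiceless stop between vowels /o/ and /u/, so it voices to [g]. /onvogbeokunp/ → onvogbeogunp.
Rule 3 (nasal place assimilation): /n/ precedes the labial consonant /v/, so it assimilates in place to [m]. /n/ precedes the labial consonant /p/, so it assimilates in place to [m]. /onvogbeogunp/ → omvogbeogump.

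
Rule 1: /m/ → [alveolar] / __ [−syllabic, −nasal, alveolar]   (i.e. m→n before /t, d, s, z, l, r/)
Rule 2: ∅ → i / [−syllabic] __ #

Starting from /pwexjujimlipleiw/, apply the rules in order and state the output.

pwexjujinlipleiwi

Rule 1 (nasal place assimilation): /m/ precedes the alveolar consonant /l/, so it assimilates in place to [n]. /pwexjujimlipleiw/ → pwexjujinlipleiw.
Rule 2 (final i-epenthesis): the form ends in the consonant /w/, so [i] is inserted word-finally. /pwexjujinlipleiw/ → pwexjujinlipleiwi.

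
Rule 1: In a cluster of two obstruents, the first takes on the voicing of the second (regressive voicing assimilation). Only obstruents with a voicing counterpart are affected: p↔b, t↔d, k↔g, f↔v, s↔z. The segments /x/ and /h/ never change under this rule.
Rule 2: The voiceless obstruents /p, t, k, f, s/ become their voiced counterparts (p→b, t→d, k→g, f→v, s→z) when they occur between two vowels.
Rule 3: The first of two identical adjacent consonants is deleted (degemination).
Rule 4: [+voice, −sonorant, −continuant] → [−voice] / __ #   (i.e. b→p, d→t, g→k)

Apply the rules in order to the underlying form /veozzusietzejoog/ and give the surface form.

veozuziedzejook

Rule 1 (regressive voicing assimilation): /t/ precedes the voiced obstruent /z/, so it voices to [d] by assimilation. /veozzusietzejoog/ → veozzusiedzejoog.
Rule 2 (intervocalic voicing): /s/ is a voiceless obstruent between vowels /u/ and /i/, so it voices to [z]. /veozzusiedzejoog/ → veozzuziedzejoog.
Rule 3 (degemination): /zz/ is a geminate; the first /z/ deletes. /veozzuziedzejoog/ → veozuziedzejoog.
Rule 4 (final devoicing): /g/ is a voiced stop in word-final position, so it devoices to [k]. /veozuziedzejoog/ → veozuziedzejook.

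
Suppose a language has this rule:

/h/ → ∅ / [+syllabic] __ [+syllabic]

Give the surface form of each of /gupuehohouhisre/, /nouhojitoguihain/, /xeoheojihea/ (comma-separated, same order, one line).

gupueoouisre, nouojitoguiain, xeoeojiea

/gupuehohouhisre/: /h/ occurs between vowels /e/ and /o/, so it deletes. /h/ occurs between vowels /o/ and /o/, so it deletes. /h/ occurs between vowels /u/ and /i/, so it deletes. → [gupueoouisre].
/nouhojitoguihain/: /h/ occurs between vowels /u/ and /o/, so it deletes. /h/ occurs between vowels /i/ and /a/, so it deletes. → [nouojitoguiain].
/xeoheojihea/: /h/ occurs between vowels /o/ and /e/, so it deletes. /h/ occurs between vowels /i/ and /e/, so it deletes. → [xeoeojiea].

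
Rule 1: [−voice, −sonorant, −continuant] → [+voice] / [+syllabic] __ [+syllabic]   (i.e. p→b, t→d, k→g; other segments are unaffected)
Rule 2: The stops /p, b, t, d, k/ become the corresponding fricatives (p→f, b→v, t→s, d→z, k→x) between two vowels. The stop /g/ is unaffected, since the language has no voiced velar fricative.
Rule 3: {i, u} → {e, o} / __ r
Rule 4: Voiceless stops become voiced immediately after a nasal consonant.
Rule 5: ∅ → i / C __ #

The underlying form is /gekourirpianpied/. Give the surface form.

Rule 1 (intervocalic voicing): /k/ is a voiceless stop between vowels /e/ and /o/, so it voices to [g]. /gekourirpianpied/ → gegourirpianpied.
Rule 2 (intervocalic spirantization): no segment meets the environment; /gegourirpianpied/ is unchanged.
Rule 3 (pre-rhotic lowering): /u/ is a high vowel immediately before /r/, so it lowers to [o]. /i/ is a high vowel immediately before /r/, so it lowers to [e]. /gegourirpianpied/ → gegoorerpianpied.
Rule 4 (post-nasal voicing): /p/ is a voiceless stop immediately after the nasal /n/, so it voices to [b]. /gegoorerpianpied/ → gegoorerpianbied.
Rule 5 (final i-epenthesis): the form ends in the consonant /d/, so [i] is inserted word-finally. /gegoorerpianbied/ → gegoorerpianbiedi.

gegoorerpianbiedi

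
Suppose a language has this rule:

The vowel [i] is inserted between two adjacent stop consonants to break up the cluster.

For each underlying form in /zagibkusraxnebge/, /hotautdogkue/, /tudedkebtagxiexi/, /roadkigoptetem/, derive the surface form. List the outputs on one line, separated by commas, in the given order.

/zagibkusraxnebge/: /b/ and /k/ form a stop–stop cluster, so [i] is inserted between them. /b/ and /g/ form a stop–stop cluster, so [i] is inserted between them. → [zagibikusraxnebige].
/hotautdogkue/: /t/ and /d/ form a stop–stop cluster, so [i] is inserted between them. /g/ and /k/ form a stop–stop cluster, so [i] is inserted between them. → [hotautidogikue].
/tudedkebtagxiexi/: /d/ and /k/ form a stop–stop cluster, so [i] is inserted between them. /b/ and /t/ form a stop–stop cluster, so [i] is inserted between them. → [tudedikebitagxiexi].
/roadkigoptetem/: /d/ and /k/ form a stop–stop cluster, so [i] is inserted between them. /p/ and /t/ form a stop–stop cluster, so [i] is inserted between them. → [roadikigopitetem].

zagibikusraxnebige, hotautidogikue, tudedikebitagxiexi, roadikigopitetem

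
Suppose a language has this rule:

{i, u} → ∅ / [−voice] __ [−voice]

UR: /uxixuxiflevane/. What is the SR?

/i/ is a high vowel flanked by voiceless consonants /x/ and /x/, so it deletes.
/u/ is a high vowel flanked by voiceless consonants /x/ and /x/, so it deletes.
/i/ is a high vowel flanked by voiceless consonants /x/ and /f/, so it deletes.
The other instance of /u/ does not occur in the required environment and remains unchanged.
Surface form: [uxxxflevane].

uxxxflevane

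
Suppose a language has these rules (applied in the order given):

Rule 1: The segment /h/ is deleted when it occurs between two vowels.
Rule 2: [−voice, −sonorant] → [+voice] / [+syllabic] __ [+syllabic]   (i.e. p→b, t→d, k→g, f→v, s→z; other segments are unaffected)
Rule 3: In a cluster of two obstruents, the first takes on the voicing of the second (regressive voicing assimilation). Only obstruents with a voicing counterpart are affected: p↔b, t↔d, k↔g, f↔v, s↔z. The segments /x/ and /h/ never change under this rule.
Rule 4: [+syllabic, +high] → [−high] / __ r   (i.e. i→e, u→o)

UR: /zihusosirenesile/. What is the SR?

ziuzozerenezile

Rule 1 (intervocalic h-deletion): /h/ occurs between vowels /i/ and /u/, so it deletes. /zihusosirenesile/ → ziusosirenesile.
Rule 2 (intervocalic voicing): /s/ is a voiceless obstruent between vowels /u/ and /o/, so it voices to [z]. /s/ is a voiceless obstruent between vowels /o/ and /i/, so it voices to [z]. /s/ is a voiceless obstruent between vowels /e/ and /i/, so it voices to [z]. /ziusosirenesile/ → ziuzozirenezile.
Rule 3 (regressive voicing assimilation): no segment meets the environment; /ziuzozirenezile/ is unchanged.
Rule 4 (pre-rhotic lowering): /i/ is a high vowel immediately before /r/, so it lowers to [e]. /ziuzozirenezile/ → ziuzozerenezile.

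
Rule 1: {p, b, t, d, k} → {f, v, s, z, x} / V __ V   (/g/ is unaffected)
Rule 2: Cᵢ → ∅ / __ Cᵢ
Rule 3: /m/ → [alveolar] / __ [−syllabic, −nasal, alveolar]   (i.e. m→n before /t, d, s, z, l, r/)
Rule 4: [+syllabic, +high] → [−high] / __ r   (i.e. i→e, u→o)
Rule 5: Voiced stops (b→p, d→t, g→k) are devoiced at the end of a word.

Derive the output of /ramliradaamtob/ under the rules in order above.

ranlerazaantop

Rule 1 (intervocalic spirantization): /d/ is a stop between vowels /a/ and /a/, so it spirantizes to the fricative [z]. /ramliradaamtob/ → ramlirazaamtob.
Rule 2 (degemination): no segment meets the environment; /ramlirazaamtob/ is unchanged.
Rule 3 (nasal place assimilation): /m/ precedes the alveolar consonant /l/, so it assimilates in place to [n]. /m/ precedes the alveolar consonant /t/, so it assimilates in place to [n]. /ramlirazaamtob/ → ranlirazaantob.
Rule 4 (pre-rhotic lowering): /i/ is a high vowel immediately before /r/, so it lowers to [e]. /ranlirazaantob/ → ranlerazaantob.
Rule 5 (final devoicing): /b/ is a voiced stop in word-final position, so it devoices to [p]. /ranlerazaantob/ → ranlerazaantop.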